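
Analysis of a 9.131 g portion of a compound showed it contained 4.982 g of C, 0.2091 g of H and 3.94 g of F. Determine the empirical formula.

C: 4.982 g ÷ 12.01 g/mol = 0.4148 mol
H: 0.2091 g ÷ 1.008 g/mol = 0.2074 mol
F: 3.94 g ÷ 19.00 g/mol = 0.2074 mol
Ratios (÷ 0.2074): C 2.000, H 1.000, F 1.000
→ C2HF

C2HF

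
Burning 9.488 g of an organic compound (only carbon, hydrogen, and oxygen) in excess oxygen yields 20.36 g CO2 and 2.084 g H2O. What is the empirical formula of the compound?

mol C = 20.36 / 44.01 = 0.4626; mass C = 0.4626 × 12.01 = 5.556 g
mol H = 2 × (2.084 / 18.02) = 0.2313; mass H = 0.2313 × 1.008 = 0.2331 g
mass O = 9.488 − (5.789) = 3.699 g → mol O = 0.2312
Divide by the smallest (0.2312 mol O): C 2.001, H 1.001, O 1.000
→ C2HO

C2HO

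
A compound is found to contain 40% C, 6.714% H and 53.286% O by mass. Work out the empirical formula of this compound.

Assume 100 g: 40 g C, 6.714 g H, 53.286 g O.
n(C) = 40/12.01 = 3.331, n(H) = 6.714/1.008 = 6.661, n(O) = 53.286/16.00 = 3.33
Ratios (÷ 3.33): C 1.000, H 2.000, O 1.000
≈ 1:2:1 → CH2O

CH2O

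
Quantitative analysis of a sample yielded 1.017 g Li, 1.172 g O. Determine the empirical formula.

n(Li) = 1.017/6.94 = 0.1465, n(O) = 1.172/16.00 = 0.07325
Smallest is O at 0.07325 mol; normalising gives Li 2.001, O 1.000
→ Li2O

Li2O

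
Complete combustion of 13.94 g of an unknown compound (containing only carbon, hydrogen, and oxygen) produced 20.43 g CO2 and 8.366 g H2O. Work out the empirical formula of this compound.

CH2O

mol C = 20.43 / 44.01 = 0.4642; mass C = 0.4642 × 12.01 = 5.575 g
mol H = 2 × (8.366 / 18.02) = 0.9285; mass H = 0.9285 × 1.008 = 0.9360 g
mass O = 13.94 − (6.511) = 7.429 g → mol O = 0.4643
Divide by the smallest (0.4642 mol C): C 1.000, H 2.000, O 1.000
Ratio ≈ 1:2:1, so the empirical formula is CH2O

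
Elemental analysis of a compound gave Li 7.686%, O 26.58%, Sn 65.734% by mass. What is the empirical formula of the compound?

Li2O3Sn

Assume 100 g: 7.686 g Li, 26.58 g O, 65.734 g Sn.
Li: 7.686 g ÷ 6.94 g/mol = 1.107 mol
O: 26.58 g ÷ 16.00 g/mol = 1.661 mol
Sn: 65.734 g ÷ 118.71 g/mol = 0.5537 mol
Smallest is Sn at 0.5537 mol; normalising gives Li 2.000, O 3.000, Sn 1.000
→ Li2O3Sn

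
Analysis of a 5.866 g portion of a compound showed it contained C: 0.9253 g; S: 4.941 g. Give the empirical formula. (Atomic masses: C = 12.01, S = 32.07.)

n(C) = 0.9253/12.01 = 0.07704, n(S) = 4.941/32.07 = 0.1541
Smallest is C at 0.07704 mol; normalising gives C 1.000, S 2.000
→ CS2

CS2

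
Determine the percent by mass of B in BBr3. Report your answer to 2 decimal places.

4.32%

Molar mass = 1(10.81) + 3(79.90) = 250.510 g/mol
Mass of B per mole = 1 × 10.81 = 10.810 g
% B = 10.810 / 250.510 × 100 = 4.32%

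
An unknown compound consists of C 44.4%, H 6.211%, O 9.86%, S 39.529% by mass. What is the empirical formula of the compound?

C6H10OS2

Assume 100 g: 44.4 g C, 6.211 g H, 9.86 g O, 39.529 g S.
n(C) = 44.4/12.01 = 3.697, n(H) = 6.211/1.008 = 6.162, n(O) = 9.86/16.00 = 0.6162, n(S) = 39.529/32.07 = 1.233
Ratios (÷ 0.6162): C 5.999, H 9.999, O 1.000, S 2.000
→ C6H10OS2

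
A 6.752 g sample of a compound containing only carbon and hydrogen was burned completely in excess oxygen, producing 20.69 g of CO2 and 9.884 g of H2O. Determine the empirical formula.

mol C = 20.69 / 44.01 = 0.4701; mass C = 0.4701 × 12.01 = 5.646 g
mol H = 2 × (9.884 / 18.02) = 1.097; mass H = 1.097 × 1.008 = 1.106 g
Smallest is C at 0.4701 mol; normalising gives C 1.000, H 2.333
Scaling by 3: C 3.00, H 7.00 → C3H7

C3H7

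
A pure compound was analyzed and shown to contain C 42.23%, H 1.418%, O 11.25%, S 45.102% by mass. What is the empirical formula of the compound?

C5H2OS2

Assume 100 g: 42.23 g C, 1.418 g H, 11.25 g O, 45.102 g S.
Moles — C: 42.23 / 12.01 = 3.516 mol; H: 1.418 / 1.008 = 1.407 mol; O: 11.25 / 16.00 = 0.7031 mol; S: 45.102 / 32.07 = 1.406 mol
Smallest is O at 0.7031 mol; normalising gives C 5.001, H 2.001, O 1.000, S 2.000
Ratio ≈ 5:2:1:2, so the empirical formula is C5H2OS2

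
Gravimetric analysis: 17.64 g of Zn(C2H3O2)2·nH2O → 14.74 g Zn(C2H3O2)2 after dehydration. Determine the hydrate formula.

Mass of water lost = 17.64 − 14.74 = 2.9 g → 2.9 / 18.02 = 0.1609 mol H2O
Molar mass of Zn(C2H3O2)2 = 183.47 g/mol → mol Zn(C2H3O2)2 = 14.74 / 183.47 = 0.08034
n = 0.1609 / 0.08034 = 2.00 ≈ 2 → Zn(C2H3O2)2·2H2O

Zn(C2H3O2)2·2H2O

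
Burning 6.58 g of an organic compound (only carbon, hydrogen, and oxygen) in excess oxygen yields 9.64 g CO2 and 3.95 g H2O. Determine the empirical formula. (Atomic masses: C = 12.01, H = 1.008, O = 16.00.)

mol C = 9.64 / 44.01 = 0.2190; mass C = 0.2190 × 12.01 = 2.631 g
mol H = 2 × (3.95 / 18.02) = 0.4384; mass H = 0.4384 × 1.008 = 0.4419 g
mass O = 6.58 − (3.073) = 3.507 g → mol O = 0.2192
Ratios (÷ 0.219): C 1.000, H 2.001, O 1.001
Ratio ≈ 1:2:1, so the empirical formula is CH2O

CH2O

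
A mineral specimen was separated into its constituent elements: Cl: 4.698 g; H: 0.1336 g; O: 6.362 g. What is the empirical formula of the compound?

ClHO3

Cl: 4.698 g ÷ 35.45 g/mol = 0.1325 mol
H: 0.1336 g ÷ 1.008 g/mol = 0.1325 mol
O: 6.362 g ÷ 16.00 g/mol = 0.3976 mol
Divide by the smallest (0.1325 mol Cl): Cl 1.000, H 1.000, O 3.000
Ratio ≈ 1:1:3, so the empirical formula is ClHO3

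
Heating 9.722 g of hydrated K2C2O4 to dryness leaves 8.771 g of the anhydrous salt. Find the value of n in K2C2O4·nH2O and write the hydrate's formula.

Mass of water lost = 9.722 − 8.771 = 0.951 g → 0.951 / 18.02 = 0.05277 mol H2O
Molar mass of K2C2O4 = 166.22 g/mol → mol K2C2O4 = 8.771 / 166.22 = 0.05277
n = 0.05277 / 0.05277 = 1.00 ≈ 1 → K2C2O4·H2O

K2C2O4·H2O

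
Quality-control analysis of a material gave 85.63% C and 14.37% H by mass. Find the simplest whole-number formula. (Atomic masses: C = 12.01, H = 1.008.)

CH2

Assume 100 g: 85.63 g C, 14.37 g H.
Moles — C: 85.63 / 12.01 = 7.13 mol; H: 14.37 / 1.008 = 14.26 mol
Ratios (÷ 7.13): C 1.000, H 1.999
Ratio ≈ 1:2, so the empirical formula is CH2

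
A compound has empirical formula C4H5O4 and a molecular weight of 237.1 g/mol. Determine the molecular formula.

Empirical-formula mass = 117.08 g/mol
n = 237.1 / 117.08 = 2.03 ≈ 2
Molecular formula = (C4H5O4)2 = C8H10O8

C8H10O8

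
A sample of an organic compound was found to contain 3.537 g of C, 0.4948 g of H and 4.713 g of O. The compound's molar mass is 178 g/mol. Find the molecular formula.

n(C) = 3.537/12.01 = 0.2945, n(H) = 0.4948/1.008 = 0.4909, n(O) = 4.713/16.00 = 0.2946
Divide by the smallest (0.2945 mol C): C 1.000, H 1.667, O 1.000
×3: C 3.00, H 5.00, O 3.00 → C3H5O3
Empirical-formula mass = 89.07 g/mol
n = 178 / 89.07 = 2.00 ≈ 2
Molecular formula = (C3H5O3)×2 = C6H10O6

C6H10O6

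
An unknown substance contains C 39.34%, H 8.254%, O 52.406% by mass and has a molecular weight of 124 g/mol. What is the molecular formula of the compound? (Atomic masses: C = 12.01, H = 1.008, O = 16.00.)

Assume 100 g: 39.34 g C, 8.254 g H, 52.406 g O.
C: 39.34 g ÷ 12.01 g/mol = 3.276 mol
H: 8.254 g ÷ 1.008 g/mol = 8.188 mol
O: 52.406 g ÷ 16.00 g/mol = 3.275 mol
Divide by the smallest (3.275 mol O): C 1.000, H 2.500, O 1.000
Scaling by 2: C 2.00, H 5.00, O 2.00 → C2H5O2
Empirical-formula mass = 61.06 g/mol
n = 124 / 61.06 = 2.03 ≈ 2
Molecular formula = (C2H5O2)×2 = C4H10O4

C4H10O4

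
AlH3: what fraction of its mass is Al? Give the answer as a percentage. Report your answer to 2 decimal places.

Molar mass = 1(26.98) + 3(1.008) = 30.004 g/mol
Mass of Al per mole = 1 × 26.98 = 26.980 g
% Al = 26.980 / 30.004 × 100 = 89.92%

89.92%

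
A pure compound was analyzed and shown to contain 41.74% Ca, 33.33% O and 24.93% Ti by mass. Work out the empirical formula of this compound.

Assume 100 g: 41.74 g Ca, 33.33 g O, 24.93 g Ti.
Ca: 41.74 g ÷ 40.08 g/mol = 1.041 mol
O: 33.33 g ÷ 16.00 g/mol = 2.083 mol
Ti: 24.93 g ÷ 47.87 g/mol = 0.5208 mol
Divide by the smallest (0.5208 mol Ti): Ca 2.000, O 4.000, Ti 1.000
→ Ca2O4Ti

Ca2O4Ti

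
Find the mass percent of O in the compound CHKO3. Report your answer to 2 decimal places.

47.94%

Molar mass = 1(12.01) + 1(1.008) + 1(39.10) + 3(16.00) = 100.118 g/mol
Mass of O per mole = 3 × 16.00 = 48.000 g
% O = 48.000 / 100.118 × 100 = 47.94%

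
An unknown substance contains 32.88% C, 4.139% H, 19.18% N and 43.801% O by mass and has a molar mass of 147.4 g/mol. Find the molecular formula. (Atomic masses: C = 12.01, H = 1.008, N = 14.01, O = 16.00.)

Assume 100 g: 32.88 g C, 4.139 g H, 19.18 g N, 43.801 g O.
C: 32.88 g ÷ 12.01 g/mol = 2.738 mol
H: 4.139 g ÷ 1.008 g/mol = 4.106 mol
N: 19.18 g ÷ 14.01 g/mol = 1.369 mol
O: 43.801 g ÷ 16.00 g/mol = 2.738 mol
Ratios (÷ 1.369): C 2.000, H 2.999, N 1.000, O 2.000
≈ 2:3:1:2 → C2H3NO2
Empirical-formula mass = 73.05 g/mol
n = 147.4 / 73.05 = 2.02 ≈ 2
Molecular formula = (C2H3NO2)×2 = C4H6N2O4

C4H6N2O4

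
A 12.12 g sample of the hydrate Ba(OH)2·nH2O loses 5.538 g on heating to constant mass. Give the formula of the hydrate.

Ba(OH)2·8H2O

Mass of anhydrous Ba(OH)2 = 12.12 − 5.538 = 6.582 g
mol H2O = 5.538 / 18.02 = 0.3073
Molar mass of Ba(OH)2 = 171.35 g/mol → mol Ba(OH)2 = 6.582 / 171.35 = 0.03841
n = 0.3073 / 0.03841 = 8.00 ≈ 8 → Ba(OH)2·8H2O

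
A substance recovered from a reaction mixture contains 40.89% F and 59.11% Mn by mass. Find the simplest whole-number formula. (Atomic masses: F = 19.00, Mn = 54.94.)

Assume 100 g: 40.89 g F, 59.11 g Mn.
n(F) = 40.89/19.00 = 2.152, n(Mn) = 59.11/54.94 = 1.076
Divide by the smallest (1.076 mol Mn): F 2.000, Mn 1.000
≈ 2:1 → F2Mn

F2Mn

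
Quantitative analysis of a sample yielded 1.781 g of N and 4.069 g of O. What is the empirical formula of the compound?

n(N) = 1.781/14.01 = 0.1271, n(O) = 4.069/16.00 = 0.2543
Divide by the smallest (0.1271 mol N): N 1.000, O 2.001
≈ 1:2 → NO2

NO2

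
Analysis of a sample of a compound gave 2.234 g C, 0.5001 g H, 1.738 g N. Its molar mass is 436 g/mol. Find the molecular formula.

n(C) = 2.234/12.01 = 0.186, n(H) = 0.5001/1.008 = 0.4961, n(N) = 1.738/14.01 = 0.1241
Ratios (÷ 0.1241): C 1.499, H 3.999, N 1.000
Multiply by 2: C 3.00, H 8.00, N 2.00 → C3H8N2
Empirical-formula mass = 72.11 g/mol
n = 436 / 72.11 = 6.05 ≈ 6
Molecular formula = (C3H8N2)×6 = C18H48N12

C18H48N12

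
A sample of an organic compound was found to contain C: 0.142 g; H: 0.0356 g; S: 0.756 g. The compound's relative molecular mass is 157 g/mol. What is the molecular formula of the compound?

C: 0.142 g ÷ 12.01 g/mol = 0.01182 mol
H: 0.0356 g ÷ 1.008 g/mol = 0.03532 mol
S: 0.756 g ÷ 32.07 g/mol = 0.02357 mol
Smallest is C at 0.01182 mol; normalising gives C 1.000, H 2.987, S 1.994
≈ 1:3:2 → CH3S2
Empirical-formula mass = 79.17 g/mol
n = 157 / 79.17 = 1.98 ≈ 2
Molecular formula = (CH3S2)×2 = C2H6S4

C2H6S4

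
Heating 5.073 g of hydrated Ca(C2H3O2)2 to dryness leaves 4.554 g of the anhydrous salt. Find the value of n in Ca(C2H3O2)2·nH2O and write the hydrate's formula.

Ca(C2H3O2)2·H2O

Mass of water lost = 5.073 − 4.554 = 0.519 g → 0.519 / 18.02 = 0.0288 mol H2O
Molar mass of Ca(C2H3O2)2 = 158.17 g/mol → mol Ca(C2H3O2)2 = 4.554 / 158.17 = 0.02879
n = 0.0288 / 0.02879 = 1.00 ≈ 1 → Ca(C2H3O2)2·H2O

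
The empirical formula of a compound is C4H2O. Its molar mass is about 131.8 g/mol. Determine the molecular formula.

C8H4O2

Empirical-formula mass = 66.06 g/mol
n = 131.8 / 66.06 = 2.00 ≈ 2
Molecular formula = (C4H2O)2 = C8H4O2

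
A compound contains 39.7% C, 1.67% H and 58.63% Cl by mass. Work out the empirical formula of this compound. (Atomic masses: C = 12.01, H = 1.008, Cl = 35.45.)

Assume 100 g: 39.7 g C, 1.67 g H, 58.63 g Cl.
Moles — C: 39.7 / 12.01 = 3.306 mol; H: 1.67 / 1.008 = 1.657 mol; Cl: 58.63 / 35.45 = 1.654 mol
Divide by the smallest (1.654 mol Cl): C 1.999, H 1.002, Cl 1.000
≈ 2:1:1 → C2HCl

C2HCl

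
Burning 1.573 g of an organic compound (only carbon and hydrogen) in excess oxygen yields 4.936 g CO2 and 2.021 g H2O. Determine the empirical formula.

CH2

mol C = 4.936 / 44.01 = 0.1122; mass C = 0.1122 × 12.01 = 1.347 g
mol H = 2 × (2.021 / 18.02) = 0.2243; mass H = 0.2243 × 1.008 = 0.2261 g
Divide by the smallest (0.1122 mol C): C 1.000, H 2.000
→ CH2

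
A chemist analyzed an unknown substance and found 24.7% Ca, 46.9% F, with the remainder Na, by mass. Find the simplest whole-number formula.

Assume 100 g: 24.7 g Ca, 46.9 g F, 28.4 g Na.
Moles — Ca: 24.7 / 40.08 = 0.6163 mol; F: 46.9 / 19.00 = 2.468 mol; Na: 28.4 / 22.99 = 1.235 mol
Smallest is Ca at 0.6163 mol; normalising gives Ca 1.000, F 4.005, Na 2.005
→ CaF4Na2

CaF4Na2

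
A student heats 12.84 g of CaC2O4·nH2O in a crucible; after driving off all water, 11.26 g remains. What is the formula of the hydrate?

CaC2O4·H2O

Mass of water lost = 12.84 − 11.26 = 1.58 g → 1.58 / 18.02 = 0.08768 mol H2O
Molar mass of CaC2O4 = 128.10 g/mol → mol CaC2O4 = 11.26 / 128.10 = 0.0879
n = 0.08768 / 0.0879 = 1.00 ≈ 1 → CaC2O4·H2O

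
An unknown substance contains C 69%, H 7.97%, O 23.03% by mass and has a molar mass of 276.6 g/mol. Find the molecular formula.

C16H22O4

Assume 100 g: 69 g C, 7.97 g H, 23.03 g O.
n(C) = 69/12.01 = 5.745, n(H) = 7.97/1.008 = 7.907, n(O) = 23.03/16.00 = 1.439
Divide by the smallest (1.439 mol O): C 3.991, H 5.493, O 1.000
Multiply by 2: C 7.98, H 10.99, O 2.00 → C8H11O2
Empirical-formula mass = 139.17 g/mol
n = 276.6 / 139.17 = 1.99 ≈ 2
Molecular formula = (C8H11O2)×2 = C16H22O4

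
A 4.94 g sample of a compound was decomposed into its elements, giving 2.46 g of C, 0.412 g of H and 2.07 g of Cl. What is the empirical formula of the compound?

C: 2.46 g ÷ 12.01 g/mol = 0.2048 mol
H: 0.412 g ÷ 1.008 g/mol = 0.4087 mol
Cl: 2.07 g ÷ 35.45 g/mol = 0.05839 mol
Ratios (÷ 0.05839): C 3.508, H 7.000, Cl 1.000
×2: C 7.02, H 14.00, Cl 2.00 → C7H14Cl2

C7H14Cl2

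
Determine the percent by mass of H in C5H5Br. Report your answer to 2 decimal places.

3.48%

Molar mass = 5(12.01) + 5(1.008) + 1(79.90) = 144.990 g/mol
Mass of H per mole = 5 × 1.008 = 5.040 g
% H = 5.040 / 144.990 × 100 = 3.48%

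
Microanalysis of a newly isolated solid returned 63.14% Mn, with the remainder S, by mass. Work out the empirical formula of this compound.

MnS

Assume 100 g: 63.14 g Mn, 36.86 g S.
Moles — Mn: 63.14 / 54.94 = 1.149 mol; S: 36.86 / 32.07 = 1.149 mol
Divide by the smallest (1.149 mol Mn): Mn 1.000, S 1.000
≈ 1:1 → MnS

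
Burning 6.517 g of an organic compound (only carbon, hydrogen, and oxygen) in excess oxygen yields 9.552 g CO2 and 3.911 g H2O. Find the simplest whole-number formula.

mol C = 9.552 / 44.01 = 0.2170; mass C = 0.2170 × 12.01 = 2.607 g
mol H = 2 × (3.911 / 18.02) = 0.4341; mass H = 0.4341 × 1.008 = 0.4375 g
mass O = 6.517 − (3.044) = 3.473 g → mol O = 0.2170
Smallest is C at 0.217 mol; normalising gives C 1.000, H 2.000, O 1.000
→ CH2O

CH2O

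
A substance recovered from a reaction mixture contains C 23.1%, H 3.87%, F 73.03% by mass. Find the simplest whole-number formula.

CH2F2

Assume 100 g: 23.1 g C, 3.87 g H, 73.03 g F.
C: 23.1 g ÷ 12.01 g/mol = 1.923 mol
H: 3.87 g ÷ 1.008 g/mol = 3.839 mol
F: 73.03 g ÷ 19.00 g/mol = 3.844 mol
Divide by the smallest (1.923 mol C): C 1.000, H 1.996, F 1.998
Ratio ≈ 1:2:2, so the empirical formula is CH2F2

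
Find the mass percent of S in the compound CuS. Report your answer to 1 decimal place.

33.5%

Molar mass = 1(63.55) + 1(32.07) = 95.620 g/mol
Mass of S per mole = 1 × 32.07 = 32.070 g
% S = 32.070 / 95.620 × 100 = 33.5%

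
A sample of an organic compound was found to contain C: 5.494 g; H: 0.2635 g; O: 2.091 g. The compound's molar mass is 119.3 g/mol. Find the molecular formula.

Moles — C: 5.494 / 12.01 = 0.4575 mol; H: 0.2635 / 1.008 = 0.2614 mol; O: 2.091 / 16.00 = 0.1307 mol
Divide by the smallest (0.1307 mol O): C 3.500, H 2.000, O 1.000
Scaling by 2: C 7.00, H 4.00, O 2.00 → C7H4O2
Empirical-formula mass = 120.10 g/mol
n = 119.3 / 120.10 = 0.99 ≈ 1
Molecular formula = empirical formula = C7H4O2

C7H4O2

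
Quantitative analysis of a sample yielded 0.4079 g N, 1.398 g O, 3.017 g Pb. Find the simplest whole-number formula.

N: 0.4079 g ÷ 14.01 g/mol = 0.02911 mol
O: 1.398 g ÷ 16.00 g/mol = 0.08737 mol
Pb: 3.017 g ÷ 207.2 g/mol = 0.01456 mol
Smallest is Pb at 0.01456 mol; normalising gives N 2.000, O 6.001, Pb 1.000
Ratio ≈ 2:6:1, so the empirical formula is N2O6Pb

N2O6Pb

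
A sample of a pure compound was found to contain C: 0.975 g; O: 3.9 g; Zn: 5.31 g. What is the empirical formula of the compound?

Moles — C: 0.975 / 12.01 = 0.08118 mol; O: 3.9 / 16.00 = 0.2437 mol; Zn: 5.31 / 65.38 = 0.08122 mol
Divide by the smallest (0.08118 mol C): C 1.000, O 3.002, Zn 1.000
≈ 1:3:1 → CO3Zn

CO3Zn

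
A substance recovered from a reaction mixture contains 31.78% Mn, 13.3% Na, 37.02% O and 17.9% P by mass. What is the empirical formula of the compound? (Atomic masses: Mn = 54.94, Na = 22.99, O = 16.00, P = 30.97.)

Assume 100 g: 31.78 g Mn, 13.3 g Na, 37.02 g O, 17.9 g P.
Mn: 31.78 g ÷ 54.94 g/mol = 0.5784 mol
Na: 13.3 g ÷ 22.99 g/mol = 0.5785 mol
O: 37.02 g ÷ 16.00 g/mol = 2.314 mol
P: 17.9 g ÷ 30.97 g/mol = 0.578 mol
Ratios (÷ 0.578): Mn 1.001, Na 1.001, O 4.003, P 1.000
≈ 1:1:4:1 → MnNaO4P

MnNaO4P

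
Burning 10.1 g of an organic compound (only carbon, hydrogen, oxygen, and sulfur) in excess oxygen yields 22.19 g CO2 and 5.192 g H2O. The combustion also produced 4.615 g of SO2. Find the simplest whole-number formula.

mol C = 22.19 / 44.01 = 0.5042; mass C = 0.5042 × 12.01 = 6.055 g
mol H = 2 × (5.192 / 18.02) = 0.5762; mass H = 0.5762 × 1.008 = 0.5809 g
mol S = 4.615 / 64.07 = 0.07203; mass S = 2.310 g
mass O = 10.1 − (8.946) = 1.154 g → mol O = 0.07210
Ratios (÷ 0.07203): C 7.000, H 8.000, O 1.001, S 1.000
→ C7H8OS

C7H8OS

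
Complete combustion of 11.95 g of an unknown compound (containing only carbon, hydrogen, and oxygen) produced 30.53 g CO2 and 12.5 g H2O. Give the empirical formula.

C5H10O

mol C = 30.53 / 44.01 = 0.6937; mass C = 0.6937 × 12.01 = 8.331 g
mol H = 2 × (12.5 / 18.02) = 1.387; mass H = 1.387 × 1.008 = 1.398 g
mass O = 11.95 − (9.730) = 2.220 g → mol O = 0.1388
Ratios (÷ 0.1388): C 4.999, H 9.998, O 1.000
≈ 5:10:1 → C5H10O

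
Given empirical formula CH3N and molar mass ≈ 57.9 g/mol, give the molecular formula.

Empirical-formula mass = 29.04 g/mol
n = 57.9 / 29.04 = 1.99 ≈ 2
Molecular formula = (CH3N)2 = C2H6N2

C2H6N2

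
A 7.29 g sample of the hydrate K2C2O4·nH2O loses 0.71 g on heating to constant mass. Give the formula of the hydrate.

Mass of anhydrous K2C2O4 = 7.29 − 0.71 = 6.58 g
mol H2O = 0.71 / 18.02 = 0.0394
Molar mass of K2C2O4 = 166.22 g/mol → mol K2C2O4 = 6.58 / 166.22 = 0.03959
n = 0.0394 / 0.03959 = 1.00 ≈ 1 → K2C2O4·H2O

K2C2O4·H2O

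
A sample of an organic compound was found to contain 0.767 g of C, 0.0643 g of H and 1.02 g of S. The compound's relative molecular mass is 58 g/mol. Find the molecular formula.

C2H2S

Moles — C: 0.767 / 12.01 = 0.06386 mol; H: 0.0643 / 1.008 = 0.06379 mol; S: 1.02 / 32.07 = 0.03181 mol
Smallest is S at 0.03181 mol; normalising gives C 2.008, H 2.006, S 1.000
→ C2H2S
Empirical-formula mass = 58.11 g/mol
n = 58 / 58.11 = 1.00 ≈ 1
Molecular formula = empirical formula = C2H2S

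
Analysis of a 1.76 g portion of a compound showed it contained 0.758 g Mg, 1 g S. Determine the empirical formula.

MgS

Moles — Mg: 0.758 / 24.31 = 0.03118 mol; S: 1 / 32.07 = 0.03118 mol
Divide by the smallest (0.03118 mol Mg): Mg 1.000, S 1.000
≈ 1:1 → MgS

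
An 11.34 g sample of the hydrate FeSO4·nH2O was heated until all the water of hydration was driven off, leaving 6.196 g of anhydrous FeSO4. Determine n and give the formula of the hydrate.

Mass of water lost = 11.34 − 6.196 = 5.144 g → 5.144 / 18.02 = 0.2855 mol H2O
Molar mass of FeSO4 = 151.92 g/mol → mol FeSO4 = 6.196 / 151.92 = 0.04078
n = 0.2855 / 0.04078 = 7.00 ≈ 7 → FeSO4·7H2O

FeSO4·7H2O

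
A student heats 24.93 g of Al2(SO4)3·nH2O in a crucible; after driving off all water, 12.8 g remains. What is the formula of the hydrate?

Al2(SO4)3·18H2O

Mass of water lost = 24.93 − 12.8 = 12.13 g → 12.13 / 18.02 = 0.6731 mol H2O
Molar mass of Al2(SO4)3 = 342.17 g/mol → mol Al2(SO4)3 = 12.8 / 342.17 = 0.03741
n = 0.6731 / 0.03741 = 17.99 ≈ 18 → Al2(SO4)3·18H2O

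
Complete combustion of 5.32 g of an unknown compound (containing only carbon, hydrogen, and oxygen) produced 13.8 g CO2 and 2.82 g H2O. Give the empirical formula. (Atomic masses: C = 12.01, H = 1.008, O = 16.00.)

C4H4O

mol C = 13.8 / 44.01 = 0.3136; mass C = 0.3136 × 12.01 = 3.766 g
mol H = 2 × (2.82 / 18.02) = 0.3130; mass H = 0.3130 × 1.008 = 0.3155 g
mass O = 5.32 − (4.081) = 1.239 g → mol O = 0.07741
Divide by the smallest (0.07741 mol O): C 4.051, H 4.043, O 1.000
Ratio ≈ 4:4:1, so the empirical formula is C4H4O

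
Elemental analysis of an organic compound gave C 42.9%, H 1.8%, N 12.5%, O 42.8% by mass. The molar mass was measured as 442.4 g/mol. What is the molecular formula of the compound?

Assume 100 g: 42.9 g C, 1.8 g H, 12.5 g N, 42.8 g O.
Moles — C: 42.9 / 12.01 = 3.572 mol; H: 1.8 / 1.008 = 1.786 mol; N: 12.5 / 14.01 = 0.8922 mol; O: 42.8 / 16.00 = 2.675 mol
Divide by the smallest (0.8922 mol N): C 4.004, H 2.001, N 1.000, O 2.998
≈ 4:2:1:3 → C4H2NO3
Empirical-formula mass = 112.07 g/mol
n = 442.4 / 112.07 = 3.95 ≈ 4
Molecular formula = (C4H2NO3)×4 = C16H8N4O12

C16H8N4O12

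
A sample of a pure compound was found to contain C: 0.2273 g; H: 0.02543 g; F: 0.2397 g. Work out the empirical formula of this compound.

C3H4F2

n(C) = 0.2273/12.01 = 0.01893, n(H) = 0.02543/1.008 = 0.02523, n(F) = 0.2397/19.00 = 0.01262
Ratios (÷ 0.01262): C 1.500, H 2.000, F 1.000
×2: C 3.00, H 4.00, F 2.00 → C3H4F2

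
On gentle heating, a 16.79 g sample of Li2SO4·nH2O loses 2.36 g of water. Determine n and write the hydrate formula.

Mass of anhydrous Li2SO4 = 16.79 − 2.36 = 14.43 g
mol H2O = 2.36 / 18.02 = 0.131
Molar mass of Li2SO4 = 109.95 g/mol → mol Li2SO4 = 14.43 / 109.95 = 0.1312
n = 0.131 / 0.1312 = 1.00 ≈ 1 → Li2SO4·H2O

Li2SO4·H2O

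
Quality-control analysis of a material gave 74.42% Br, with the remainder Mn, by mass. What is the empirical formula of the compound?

Br2Mn

Assume 100 g: 74.42 g Br, 25.58 g Mn.
Br: 74.42 g ÷ 79.90 g/mol = 0.9314 mol
Mn: 25.58 g ÷ 54.94 g/mol = 0.4656 mol
Smallest is Mn at 0.4656 mol; normalising gives Br 2.000, Mn 1.000
≈ 2:1 → Br2Mn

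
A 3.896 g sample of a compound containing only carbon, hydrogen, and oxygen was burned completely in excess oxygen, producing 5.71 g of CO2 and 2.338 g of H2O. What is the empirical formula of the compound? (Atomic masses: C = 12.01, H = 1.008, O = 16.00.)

mol C = 5.71 / 44.01 = 0.1297; mass C = 0.1297 × 12.01 = 1.558 g
mol H = 2 × (2.338 / 18.02) = 0.2595; mass H = 0.2595 × 1.008 = 0.2616 g
mass O = 3.896 − (1.820) = 2.076 g → mol O = 0.1298
Smallest is C at 0.1297 mol; normalising gives C 1.000, H 2.000, O 1.000
≈ 1:2:1 → CH2O

CH2O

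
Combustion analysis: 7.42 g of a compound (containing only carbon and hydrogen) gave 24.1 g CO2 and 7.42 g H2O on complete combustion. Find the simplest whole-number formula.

mol C = 24.1 / 44.01 = 0.5476; mass C = 0.5476 × 12.01 = 6.577 g
mol H = 2 × (7.42 / 18.02) = 0.8235; mass H = 0.8235 × 1.008 = 0.8301 g
Smallest is C at 0.5476 mol; normalising gives C 1.000, H 1.504
Scaling by 2: C 2.00, H 3.01 → C2H3

C2H3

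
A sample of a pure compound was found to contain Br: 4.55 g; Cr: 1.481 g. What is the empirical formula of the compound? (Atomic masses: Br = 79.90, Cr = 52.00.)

Br2Cr

Moles — Br: 4.55 / 79.90 = 0.05695 mol; Cr: 1.481 / 52.00 = 0.02848 mol
Ratios (÷ 0.02848): Br 1.999, Cr 1.000
Ratio ≈ 2:1, so the empirical formula is Br2Cr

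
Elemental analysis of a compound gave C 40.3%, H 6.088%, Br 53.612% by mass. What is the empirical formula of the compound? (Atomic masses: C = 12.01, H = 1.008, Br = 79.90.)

C5H9Br

Assume 100 g: 40.3 g C, 6.088 g H, 53.612 g Br.
n(C) = 40.3/12.01 = 3.356, n(H) = 6.088/1.008 = 6.04, n(Br) = 53.612/79.90 = 0.671
Ratios (÷ 0.671): C 5.001, H 9.001, Br 1.000
≈ 5:9:1 → C5H9Br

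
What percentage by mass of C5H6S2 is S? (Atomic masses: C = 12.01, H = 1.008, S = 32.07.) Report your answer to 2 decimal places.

49.25%

Molar mass = 5(12.01) + 6(1.008) + 2(32.07) = 130.238 g/mol
Mass of S per mole = 2 × 32.07 = 64.140 g
% S = 64.140 / 130.238 × 100 = 49.25%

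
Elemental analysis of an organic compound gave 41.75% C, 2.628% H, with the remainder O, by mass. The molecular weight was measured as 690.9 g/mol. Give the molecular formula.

Assume 100 g: 41.75 g C, 2.628 g H, 55.622 g O.
Moles — C: 41.75 / 12.01 = 3.476 mol; H: 2.628 / 1.008 = 2.607 mol; O: 55.622 / 16.00 = 3.476 mol
Divide by the smallest (2.607 mol H): C 1.333, H 1.000, O 1.333
Scaling by 3: C 4.00, H 3.00, O 4.00 → C4H3O4
Empirical-formula mass = 115.06 g/mol
n = 690.9 / 115.06 = 6.00 ≈ 6
Molecular formula = (C4H3O4)×6 = C24H18O24

C24H18O24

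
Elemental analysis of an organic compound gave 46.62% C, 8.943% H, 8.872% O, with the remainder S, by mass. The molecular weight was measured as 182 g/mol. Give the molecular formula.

Assume 100 g: 46.62 g C, 8.943 g H, 8.872 g O, 35.565 g S.
C: 46.62 g ÷ 12.01 g/mol = 3.882 mol
H: 8.943 g ÷ 1.008 g/mol = 8.872 mol
O: 8.872 g ÷ 16.00 g/mol = 0.5545 mol
S: 35.565 g ÷ 32.07 g/mol = 1.109 mol
Ratios (÷ 0.5545): C 7.000, H 16.000, O 1.000, S 2.000
≈ 7:16:1:2 → C7H16OS2
Empirical-formula mass = 180.34 g/mol
n = 182 / 180.34 = 1.01 ≈ 1
Molecular formula = empirical formula = C7H16OS2

C7H16OS2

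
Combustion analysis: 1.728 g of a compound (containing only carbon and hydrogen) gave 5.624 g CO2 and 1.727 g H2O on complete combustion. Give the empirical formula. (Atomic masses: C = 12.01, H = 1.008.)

C2H3

mol C = 5.624 / 44.01 = 0.1278; mass C = 0.1278 × 12.01 = 1.535 g
mol H = 2 × (1.727 / 18.02) = 0.1917; mass H = 0.1917 × 1.008 = 0.1932 g
Divide by the smallest (0.1278 mol C): C 1.000, H 1.500
Multiply by 2: C 2.00, H 3.00 → C2H3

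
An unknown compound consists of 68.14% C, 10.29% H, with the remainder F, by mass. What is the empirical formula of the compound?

C5H9F

Assume 100 g: 68.14 g C, 10.29 g H, 21.57 g F.
Moles — C: 68.14 / 12.01 = 5.674 mol; H: 10.29 / 1.008 = 10.21 mol; F: 21.57 / 19.00 = 1.135 mol
Ratios (÷ 1.135): C 4.998, H 8.992, F 1.000
Ratio ≈ 5:9:1, so the empirical formula is C5H9F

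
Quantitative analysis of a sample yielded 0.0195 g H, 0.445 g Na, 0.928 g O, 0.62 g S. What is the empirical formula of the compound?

Moles — H: 0.0195 / 1.008 = 0.01935 mol; Na: 0.445 / 22.99 = 0.01936 mol; O: 0.928 / 16.00 = 0.058 mol; S: 0.62 / 32.07 = 0.01933 mol
Ratios (÷ 0.01933): H 1.001, Na 1.001, O 3.000, S 1.000
→ HNaO3S

HNaO3S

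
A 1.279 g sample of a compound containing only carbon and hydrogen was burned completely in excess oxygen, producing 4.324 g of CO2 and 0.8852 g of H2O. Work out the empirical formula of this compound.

CH

mol C = 4.324 / 44.01 = 0.09825; mass C = 0.09825 × 12.01 = 1.180 g
mol H = 2 × (0.8852 / 18.02) = 0.09825; mass H = 0.09825 × 1.008 = 0.09903 g
Ratios (÷ 0.09825): C 1.000, H 1.000
→ CH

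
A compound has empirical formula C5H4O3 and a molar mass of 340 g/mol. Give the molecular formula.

C15H12O9

Empirical-formula mass = 112.08 g/mol
n = 340 / 112.08 = 3.03 ≈ 3
Molecular formula = (C5H4O3)3 = C15H12O9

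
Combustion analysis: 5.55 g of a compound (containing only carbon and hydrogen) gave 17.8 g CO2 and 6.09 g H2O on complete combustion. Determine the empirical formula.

C3H5

mol C = 17.8 / 44.01 = 0.4045; mass C = 0.4045 × 12.01 = 4.857 g
mol H = 2 × (6.09 / 18.02) = 0.6759; mass H = 0.6759 × 1.008 = 0.6813 g
Ratios (÷ 0.4045): C 1.000, H 1.671
Scaling by 3: C 3.00, H 5.01 → C3H5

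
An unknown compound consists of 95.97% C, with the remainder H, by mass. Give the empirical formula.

Assume 100 g: 95.97 g C, 4.03 g H.
C: 95.97 g ÷ 12.01 g/mol = 7.991 mol
H: 4.03 g ÷ 1.008 g/mol = 3.998 mol
Divide by the smallest (3.998 mol H): C 1.999, H 1.000
≈ 2:1 → C2H

C2H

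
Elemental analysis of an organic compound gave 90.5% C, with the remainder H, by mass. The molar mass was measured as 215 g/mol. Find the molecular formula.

Assume 100 g: 90.5 g C, 9.5 g H.
n(C) = 90.5/12.01 = 7.535, n(H) = 9.5/1.008 = 9.425
Divide by the smallest (7.535 mol C): C 1.000, H 1.251
Multiply by 4: C 4.00, H 5.00 → C4H5
Empirical-formula mass = 53.08 g/mol
n = 215 / 53.08 = 4.05 ≈ 4
Molecular formula = (C4H5)×4 = C16H20

C16H20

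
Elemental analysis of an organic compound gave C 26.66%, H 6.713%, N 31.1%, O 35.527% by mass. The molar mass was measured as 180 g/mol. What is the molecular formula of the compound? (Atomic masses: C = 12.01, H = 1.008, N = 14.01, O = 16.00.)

Assume 100 g: 26.66 g C, 6.713 g H, 31.1 g N, 35.527 g O.
n(C) = 26.66/12.01 = 2.22, n(H) = 6.713/1.008 = 6.66, n(N) = 31.1/14.01 = 2.22, n(O) = 35.527/16.00 = 2.22
Smallest is C at 2.22 mol; normalising gives C 1.000, H 3.000, N 1.000, O 1.000
≈ 1:3:1:1 → CH3NO
Empirical-formula mass = 45.04 g/mol
n = 180 / 45.04 = 4.00 ≈ 4
Molecular formula = (CH3NO)×4 = C4H12N4O4

C4H12N4O4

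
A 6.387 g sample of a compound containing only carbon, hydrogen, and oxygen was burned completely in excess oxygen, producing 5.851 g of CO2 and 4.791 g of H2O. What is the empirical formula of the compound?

CH4O2

mol C = 5.851 / 44.01 = 0.1329; mass C = 0.1329 × 12.01 = 1.597 g
mol H = 2 × (4.791 / 18.02) = 0.5317; mass H = 0.5317 × 1.008 = 0.5360 g
mass O = 6.387 − (2.133) = 4.254 g → mol O = 0.2659
Smallest is C at 0.1329 mol; normalising gives C 1.000, H 4.000, O 2.000
≈ 1:4:2 → CH4O2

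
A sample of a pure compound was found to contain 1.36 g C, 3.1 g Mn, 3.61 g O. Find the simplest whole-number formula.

C: 1.36 g ÷ 12.01 g/mol = 0.1132 mol
Mn: 3.1 g ÷ 54.94 g/mol = 0.05643 mol
O: 3.61 g ÷ 16.00 g/mol = 0.2256 mol
Divide by the smallest (0.05643 mol Mn): C 2.007, Mn 1.000, O 3.999
→ C2MnO4

C2MnO4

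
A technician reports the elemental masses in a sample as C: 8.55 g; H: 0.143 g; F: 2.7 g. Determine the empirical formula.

C5HF

n(C) = 8.55/12.01 = 0.7119, n(H) = 0.143/1.008 = 0.1419, n(F) = 2.7/19.00 = 0.1421
Divide by the smallest (0.1419 mol H): C 5.018, H 1.000, F 1.002
→ C5HF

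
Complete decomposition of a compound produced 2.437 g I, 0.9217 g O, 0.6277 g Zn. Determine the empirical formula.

I: 2.437 g ÷ 126.90 g/mol = 0.0192 mol
O: 0.9217 g ÷ 16.00 g/mol = 0.05761 mol
Zn: 0.6277 g ÷ 65.38 g/mol = 0.009601 mol
Divide by the smallest (0.009601 mol Zn): I 2.000, O 6.000, Zn 1.000
→ I2O6Zn

I2O6Zn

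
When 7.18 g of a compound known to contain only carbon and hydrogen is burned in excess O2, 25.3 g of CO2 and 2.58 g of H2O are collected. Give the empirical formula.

mol C = 25.3 / 44.01 = 0.5749; mass C = 0.5749 × 12.01 = 6.904 g
mol H = 2 × (2.58 / 18.02) = 0.2863; mass H = 0.2863 × 1.008 = 0.2886 g
Divide by the smallest (0.2863 mol H): C 2.008, H 1.000
Ratio ≈ 2:1, so the empirical formula is C2H

C2H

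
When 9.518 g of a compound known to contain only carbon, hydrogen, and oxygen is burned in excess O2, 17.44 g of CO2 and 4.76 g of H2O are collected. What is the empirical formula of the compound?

mol C = 17.44 / 44.01 = 0.3963; mass C = 0.3963 × 12.01 = 4.759 g
mol H = 2 × (4.76 / 18.02) = 0.5283; mass H = 0.5283 × 1.008 = 0.5325 g
mass O = 9.518 − (5.292) = 4.226 g → mol O = 0.2641
Divide by the smallest (0.2641 mol O): C 1.500, H 2.000, O 1.000
Scaling by 2: C 3.00, H 4.00, O 2.00 → C3H4O2

C3H4O2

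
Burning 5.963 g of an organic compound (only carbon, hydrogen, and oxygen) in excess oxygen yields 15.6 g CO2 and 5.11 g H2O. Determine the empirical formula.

C5H8O

mol C = 15.6 / 44.01 = 0.3545; mass C = 0.3545 × 12.01 = 4.257 g
mol H = 2 × (5.11 / 18.02) = 0.5671; mass H = 0.5671 × 1.008 = 0.5717 g
mass O = 5.963 − (4.829) = 1.134 g → mol O = 0.07089
Smallest is O at 0.07089 mol; normalising gives C 5.000, H 8.001, O 1.000
Ratio ≈ 5:8:1, so the empirical formula is C5H8O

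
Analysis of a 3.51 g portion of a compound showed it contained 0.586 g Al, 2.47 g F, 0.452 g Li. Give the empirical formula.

AlF6Li3

Al: 0.586 g ÷ 26.98 g/mol = 0.02172 mol
F: 2.47 g ÷ 19.00 g/mol = 0.13 mol
Li: 0.452 g ÷ 6.94 g/mol = 0.06513 mol
Ratios (÷ 0.02172): Al 1.000, F 5.985, Li 2.999
→ AlF6Li3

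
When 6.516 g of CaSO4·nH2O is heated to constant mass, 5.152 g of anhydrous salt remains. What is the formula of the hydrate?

Mass of water lost = 6.516 − 5.152 = 1.364 g → 1.364 / 18.02 = 0.07569 mol H2O
Molar mass of CaSO4 = 136.15 g/mol → mol CaSO4 = 5.152 / 136.15 = 0.03784
n = 0.07569 / 0.03784 = 2.00 ≈ 2 → CaSO4·2H2O

CaSO4·2H2O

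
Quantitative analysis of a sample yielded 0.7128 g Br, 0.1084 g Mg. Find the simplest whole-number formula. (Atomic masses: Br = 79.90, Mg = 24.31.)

Br2Mg

Br: 0.7128 g ÷ 79.90 g/mol = 0.008921 mol
Mg: 0.1084 g ÷ 24.31 g/mol = 0.004459 mol
Smallest is Mg at 0.004459 mol; normalising gives Br 2.001, Mg 1.000
Ratio ≈ 2:1, so the empirical formula is Br2Mg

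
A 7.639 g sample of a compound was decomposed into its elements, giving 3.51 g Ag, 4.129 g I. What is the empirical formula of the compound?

AgI

n(Ag) = 3.51/107.87 = 0.03254, n(I) = 4.129/126.90 = 0.03254
Divide by the smallest (0.03254 mol I): Ag 1.000, I 1.000
Ratio ≈ 1:1, so the empirical formula is AgI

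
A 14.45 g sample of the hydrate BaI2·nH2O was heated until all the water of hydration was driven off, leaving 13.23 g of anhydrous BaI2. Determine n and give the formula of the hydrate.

BaI2·2H2O

Mass of water lost = 14.45 − 13.23 = 1.22 g → 1.22 / 18.02 = 0.0677 mol H2O
Molar mass of BaI2 = 391.13 g/mol → mol BaI2 = 13.23 / 391.13 = 0.03383
n = 0.0677 / 0.03383 = 2.00 ≈ 2 → BaI2·2H2O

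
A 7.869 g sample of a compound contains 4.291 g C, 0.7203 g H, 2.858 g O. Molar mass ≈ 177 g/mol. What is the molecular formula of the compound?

C8H16O4

Moles — C: 4.291 / 12.01 = 0.3573 mol; H: 0.7203 / 1.008 = 0.7146 mol; O: 2.858 / 16.00 = 0.1786 mol
Smallest is O at 0.1786 mol; normalising gives C 2.000, H 4.000, O 1.000
≈ 2:4:1 → C2H4O
Empirical-formula mass = 44.05 g/mol
n = 177 / 44.05 = 4.02 ≈ 4
Molecular formula = (C2H4O)×4 = C8H16O4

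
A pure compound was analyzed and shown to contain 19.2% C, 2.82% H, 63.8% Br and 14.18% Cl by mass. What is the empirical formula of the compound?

Assume 100 g: 19.2 g C, 2.82 g H, 63.8 g Br, 14.18 g Cl.
Moles — C: 19.2 / 12.01 = 1.599 mol; H: 2.82 / 1.008 = 2.798 mol; Br: 63.8 / 79.90 = 0.7985 mol; Cl: 14.18 / 35.45 = 0.4 mol
Ratios (÷ 0.4): C 3.997, H 6.994, Br 1.996, Cl 1.000
≈ 4:7:2:1 → C4H7Br2Cl

C4H7Br2Cl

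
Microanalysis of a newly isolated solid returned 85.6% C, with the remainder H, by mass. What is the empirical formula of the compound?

CH2

Assume 100 g: 85.6 g C, 14.4 g H.
Moles — C: 85.6 / 12.01 = 7.127 mol; H: 14.4 / 1.008 = 14.29 mol
Divide by the smallest (7.127 mol C): C 1.000, H 2.004
≈ 1:2 → CH2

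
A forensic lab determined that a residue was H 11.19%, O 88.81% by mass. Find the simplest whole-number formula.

Assume 100 g: 11.19 g H, 88.81 g O.
n(H) = 11.19/1.008 = 11.1, n(O) = 88.81/16.00 = 5.551
Ratios (÷ 5.551): H 2.000, O 1.000
≈ 2:1 → H2O

H2O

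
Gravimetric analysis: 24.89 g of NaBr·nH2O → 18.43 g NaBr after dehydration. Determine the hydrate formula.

Mass of water lost = 24.89 − 18.43 = 6.46 g → 6.46 / 18.02 = 0.3585 mol H2O
Molar mass of NaBr = 102.89 g/mol → mol NaBr = 18.43 / 102.89 = 0.1791
n = 0.3585 / 0.1791 = 2.00 ≈ 2 → NaBr·2H2O

NaBr·2H2O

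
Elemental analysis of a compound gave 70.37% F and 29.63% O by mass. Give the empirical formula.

F2O

Assume 100 g: 70.37 g F, 29.63 g O.
Moles — F: 70.37 / 19.00 = 3.704 mol; O: 29.63 / 16.00 = 1.852 mol
Smallest is O at 1.852 mol; normalising gives F 2.000, O 1.000
≈ 2:1 → F2O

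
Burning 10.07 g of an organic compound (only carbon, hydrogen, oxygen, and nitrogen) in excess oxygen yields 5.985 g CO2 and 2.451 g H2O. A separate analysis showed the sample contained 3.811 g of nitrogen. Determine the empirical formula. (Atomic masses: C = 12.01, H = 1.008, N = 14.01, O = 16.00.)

mol C = 5.985 / 44.01 = 0.1360; mass C = 0.1360 × 12.01 = 1.633 g
mol H = 2 × (2.451 / 18.02) = 0.2720; mass H = 0.2720 × 1.008 = 0.2742 g
mol N = 3.811 / 14.01 = 0.2720
mass O = 10.07 − (5.718) = 4.352 g → mol O = 0.2720
Smallest is C at 0.136 mol; normalising gives C 1.000, H 2.000, N 2.000, O 2.000
Ratio ≈ 1:2:2:2, so the empirical formula is CH2N2O2

CH2N2O2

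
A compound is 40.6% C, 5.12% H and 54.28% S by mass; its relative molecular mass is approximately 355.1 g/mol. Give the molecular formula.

C12H18S6

Assume 100 g: 40.6 g C, 5.12 g H, 54.28 g S.
C: 40.6 g ÷ 12.01 g/mol = 3.381 mol
H: 5.12 g ÷ 1.008 g/mol = 5.079 mol
S: 54.28 g ÷ 32.07 g/mol = 1.693 mol
Ratios (÷ 1.693): C 1.997, H 3.001, S 1.000
Ratio ≈ 2:3:1, so the empirical formula is C2H3S
Empirical-formula mass = 59.11 g/mol
n = 355.1 / 59.11 = 6.01 ≈ 6
Molecular formula = (C2H3S)×6 = C12H18S6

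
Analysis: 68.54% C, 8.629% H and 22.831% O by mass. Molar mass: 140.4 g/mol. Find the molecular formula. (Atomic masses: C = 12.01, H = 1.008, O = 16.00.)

C8H12O2

Assume 100 g: 68.54 g C, 8.629 g H, 22.831 g O.
n(C) = 68.54/12.01 = 5.707, n(H) = 8.629/1.008 = 8.561, n(O) = 22.831/16.00 = 1.427
Ratios (÷ 1.427): C 3.999, H 5.999, O 1.000
Ratio ≈ 4:6:1, so the empirical formula is C4H6O
Empirical-formula mass = 70.09 g/mol
n = 140.4 / 70.09 = 2.00 ≈ 2
Molecular formula = (C4H6O)×2 = C8H12O2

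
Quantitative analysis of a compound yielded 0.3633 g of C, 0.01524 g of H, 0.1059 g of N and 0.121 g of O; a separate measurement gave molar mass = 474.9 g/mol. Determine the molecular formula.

n(C) = 0.3633/12.01 = 0.03025, n(H) = 0.01524/1.008 = 0.01512, n(N) = 0.1059/14.01 = 0.007559, n(O) = 0.121/16.00 = 0.007562
Smallest is N at 0.007559 mol; normalising gives C 4.002, H 2.000, N 1.000, O 1.000
→ C4H2NO
Empirical-formula mass = 80.07 g/mol
n = 474.9 / 80.07 = 5.93 ≈ 6
Molecular formula = (C4H2NO)×6 = C24H12N6O6

C24H12N6O6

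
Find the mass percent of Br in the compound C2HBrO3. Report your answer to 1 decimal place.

52.2%

Molar mass = 2(12.01) + 1(1.008) + 1(79.90) + 3(16.00) = 152.928 g/mol
Mass of Br per mole = 1 × 79.90 = 79.900 g
% Br = 79.900 / 152.928 × 100 = 52.2%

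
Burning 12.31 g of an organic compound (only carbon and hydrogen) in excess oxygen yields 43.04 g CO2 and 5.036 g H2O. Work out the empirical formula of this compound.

mol C = 43.04 / 44.01 = 0.9780; mass C = 0.9780 × 12.01 = 11.75 g
mol H = 2 × (5.036 / 18.02) = 0.5589; mass H = 0.5589 × 1.008 = 0.5634 g
Divide by the smallest (0.5589 mol H): C 1.750, H 1.000
Scaling by 4: C 7.00, H 4.00 → C7H4

C7H4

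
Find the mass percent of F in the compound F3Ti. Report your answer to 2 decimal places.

54.35%

Molar mass = 3(19.00) + 1(47.87) = 104.870 g/mol
Mass of F per mole = 3 × 19.00 = 57.000 g
% F = 57.000 / 104.870 × 100 = 54.35%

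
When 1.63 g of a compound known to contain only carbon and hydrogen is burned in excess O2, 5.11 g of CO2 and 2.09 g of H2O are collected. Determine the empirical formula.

mol C = 5.11 / 44.01 = 0.1161; mass C = 0.1161 × 12.01 = 1.394 g
mol H = 2 × (2.09 / 18.02) = 0.2320; mass H = 0.2320 × 1.008 = 0.2338 g
Divide by the smallest (0.1161 mol C): C 1.000, H 1.998
→ CH2

CH2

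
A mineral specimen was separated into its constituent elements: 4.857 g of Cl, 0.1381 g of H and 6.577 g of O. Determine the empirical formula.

Cl: 4.857 g ÷ 35.45 g/mol = 0.137 mol
H: 0.1381 g ÷ 1.008 g/mol = 0.137 mol
O: 6.577 g ÷ 16.00 g/mol = 0.4111 mol
Smallest is H at 0.137 mol; normalising gives Cl 1.000, H 1.000, O 3.000
≈ 1:1:3 → ClHO3

ClHO3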